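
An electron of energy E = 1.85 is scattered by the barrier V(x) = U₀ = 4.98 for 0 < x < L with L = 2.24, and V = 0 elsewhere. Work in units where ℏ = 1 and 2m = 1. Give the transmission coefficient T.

Since E < U₀ the interior solution is evanescent with decay constant κ = √(2m(U₀ − E))/ℏ = 1.769.
κL = 3.963, sinh(κL) = 26.30.
Matching ψ, ψ′ at both faces gives T = [1 + U₀² sinh²(κL) / (4E(U₀ − E))]⁻¹ = 1/741.5 = 0.00135.

T = 0.00135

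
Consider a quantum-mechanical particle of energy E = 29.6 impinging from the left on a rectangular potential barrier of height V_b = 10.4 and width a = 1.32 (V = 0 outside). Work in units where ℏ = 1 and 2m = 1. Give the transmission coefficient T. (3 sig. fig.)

Above the barrier the interior wavenumber is k₂ = √(2m(E − V_b))/ℏ = 4.382, giving phase k₂a = 5.784.
T = [1 + V_b² sin²(k₂a) / (4E(E − V_b))]⁻¹ = 1/1.011 = 0.989.

T = 0.989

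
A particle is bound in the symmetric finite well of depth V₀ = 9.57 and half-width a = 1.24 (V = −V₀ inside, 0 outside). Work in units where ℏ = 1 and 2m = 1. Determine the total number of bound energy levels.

N = 3

The dimensionless depth is z₀ = a√(2mV₀)/ℏ = 1.24 × √(9.570) = 3.836.
A new bound state (alternating even/odd) appears each time z₀ passes a multiple of π/2, so N = ⌊2z₀/π⌋ + 1 = ⌊2.442⌋ + 1 = 3.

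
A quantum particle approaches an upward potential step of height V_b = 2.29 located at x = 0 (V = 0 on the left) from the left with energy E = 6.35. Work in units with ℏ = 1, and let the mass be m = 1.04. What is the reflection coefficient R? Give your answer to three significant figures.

On each side the TISE gives plane waves with k = √(2m(E − V))/ℏ: k₁ = √(2·1.04·6.35) = 3.634, k₂ = √(2·1.04·4.06) = 2.906.
Continuity of ψ and ψ′ at the step yields the reflection amplitude r = (k₁ − k₂)/(k₁ + k₂) = 0.1114; thus R = |r|² = 0.01240, T = 0.9876.

R = 0.0124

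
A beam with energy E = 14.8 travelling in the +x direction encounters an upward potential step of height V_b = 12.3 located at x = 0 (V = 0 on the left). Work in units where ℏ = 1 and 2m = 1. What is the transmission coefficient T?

T = 0.826

The wavenumbers are k₁ = √(2mE)/ℏ = 3.847 on the left and k₂ = √(2m(E − V_b))/ℏ = 1.581 on the right.
Matching ψ and ψ′ at x = 0 gives r = (k₁ − k₂)/(k₁ + k₂), so R = r² = 0.1743 and T = 1 − R = 0.8257.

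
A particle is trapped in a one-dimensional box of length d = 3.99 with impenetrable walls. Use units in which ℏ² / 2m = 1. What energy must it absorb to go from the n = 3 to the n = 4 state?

E_n = n²π²ℏ²/(2md²), so ΔE = (4² − 3²) π²ℏ²/(2md²).
ΔE = 7 × π² / (2 × 0.5 × 3.99²) = 4.340.

ΔE = 4.34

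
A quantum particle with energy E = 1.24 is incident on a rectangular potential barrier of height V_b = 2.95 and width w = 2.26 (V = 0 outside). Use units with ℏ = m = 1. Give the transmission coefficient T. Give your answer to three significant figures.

Since E < V_b the interior solution is evanescent with decay constant κ = √(2m(V_b − E))/ℏ = 1.849.
κw = 4.179, sinh(κw) = 32.66.
The exact tunnelling result is T⁻¹ = 1 + V_b² sinh²(κw) / [4E(V_b − E)] = 1095, so T = 0.000913.

T = 0.000913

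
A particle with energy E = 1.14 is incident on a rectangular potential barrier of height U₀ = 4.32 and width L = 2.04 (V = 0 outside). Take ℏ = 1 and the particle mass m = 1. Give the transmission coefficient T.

T = 0.000106

E < U₀: inside the barrier ψ ∝ e^{±κx} with κ = √(2m(U₀ − E))/ℏ = 2.522.
κL = 5.145, sinh(κL) = 85.76.
Matching ψ, ψ′ at both faces gives T = [1 + U₀² sinh²(κL) / (4E(U₀ − E))]⁻¹ = 1/9466 = 0.000106.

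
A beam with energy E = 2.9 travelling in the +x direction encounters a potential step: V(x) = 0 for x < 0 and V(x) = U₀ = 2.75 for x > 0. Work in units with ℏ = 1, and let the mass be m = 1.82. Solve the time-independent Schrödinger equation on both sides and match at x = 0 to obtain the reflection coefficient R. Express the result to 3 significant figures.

R = 0.396

The wavenumbers are k₁ = √(2mE)/ℏ = 3.249 on the left and k₂ = √(2m(E − U₀))/ℏ = 0.7389 on the right.
Matching ψ and ψ′ at x = 0 gives r = (k₁ − k₂)/(k₁ + k₂), so R = r² = 0.3962 and T = 1 − R = 0.6038.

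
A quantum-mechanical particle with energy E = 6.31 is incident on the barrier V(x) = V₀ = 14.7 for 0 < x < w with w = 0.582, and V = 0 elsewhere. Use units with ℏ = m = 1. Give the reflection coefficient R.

E < V₀: inside the barrier ψ ∝ e^{±κx} with κ = √(2m(V₀ − E))/ℏ = 4.096.
κw = 2.384, sinh(κw) = 5.378.
The exact tunnelling result is T⁻¹ = 1 + V₀² sinh²(κw) / [4E(V₀ − E)] = 30.52, so T = 0.0328.
R = 1 − T = 0.967.

R = 0.967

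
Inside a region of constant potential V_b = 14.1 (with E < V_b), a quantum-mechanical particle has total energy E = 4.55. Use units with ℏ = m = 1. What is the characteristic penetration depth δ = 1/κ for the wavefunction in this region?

Since E < V_b the TISE in this region is ψ'' = κ²ψ with κ = √(2m(V_b − E))/ℏ.
κ = √(2 × 1 × 9.55) = 4.370. The penetration depth is δ = 1/κ = 0.229.

δ = 0.229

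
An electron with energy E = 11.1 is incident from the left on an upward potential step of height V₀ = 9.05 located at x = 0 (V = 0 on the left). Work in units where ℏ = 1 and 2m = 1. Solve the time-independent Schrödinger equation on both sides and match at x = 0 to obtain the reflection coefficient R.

R = 0.159

The wavenumbers are k₁ = √(2mE)/ℏ = 3.332 on the left and k₂ = √(2m(E − V₀))/ℏ = 1.432 on the right.
Matching ψ and ψ′ at x = 0 gives r = (k₁ − k₂)/(k₁ + k₂), so R = r² = 0.1591 and T = 1 − R = 0.8409.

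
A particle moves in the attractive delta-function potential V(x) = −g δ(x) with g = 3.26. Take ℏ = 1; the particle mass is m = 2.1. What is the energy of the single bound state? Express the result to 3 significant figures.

E = -11.2

For x ≠ 0 the bound state is ψ ∝ e^{−κ|x|}; integrating the TISE across the delta gives the cusp condition 2κ = 2mg/ℏ², so κ = 6.846.
Then E = −ℏ²κ²/(2m) = −mg²/(2ℏ²) = -11.16.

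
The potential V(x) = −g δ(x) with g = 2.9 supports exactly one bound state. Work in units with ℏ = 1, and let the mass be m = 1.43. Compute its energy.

E = -6.01

For x ≠ 0 the bound state is ψ ∝ e^{−κ|x|}; integrating the TISE across the delta gives the cusp condition 2κ = 2mg/ℏ², so κ = 4.147.
Then E = −ℏ²κ²/(2m) = −mg²/(2ℏ²) = -6.013.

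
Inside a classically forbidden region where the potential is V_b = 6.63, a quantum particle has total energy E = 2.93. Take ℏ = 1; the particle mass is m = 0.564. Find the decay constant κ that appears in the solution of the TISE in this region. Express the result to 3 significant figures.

Since E < V_b the TISE in this region is ψ'' = κ²ψ with κ = √(2m(V_b − E))/ℏ.
κ = √(2 × 0.564 × 3.7) = 2.043.

κ = 2.04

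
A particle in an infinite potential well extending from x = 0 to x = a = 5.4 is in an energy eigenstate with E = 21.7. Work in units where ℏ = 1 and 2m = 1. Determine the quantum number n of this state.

From E_n = n²π²ℏ²/(2ma²) invert to n = √(2ma²E)/(πℏ).
n = (5.4/π) × √(2 × 0.5 × 21.7) = 8.007 → n = 8.

n = 8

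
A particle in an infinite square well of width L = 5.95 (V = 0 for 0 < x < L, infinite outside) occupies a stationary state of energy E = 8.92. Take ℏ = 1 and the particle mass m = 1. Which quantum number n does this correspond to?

n = 8

For an infinite well E_n = n²π²ℏ²/(2mL²), so n = (L/πℏ)√(2mE).
n = (5.95/π) × √(2 × 1 × 8.92) = 8.000 → n = 8.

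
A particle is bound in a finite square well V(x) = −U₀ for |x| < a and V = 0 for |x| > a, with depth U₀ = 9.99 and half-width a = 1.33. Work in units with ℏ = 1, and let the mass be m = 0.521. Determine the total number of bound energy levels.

N = 3

The dimensionless depth is z₀ = a√(2mU₀)/ℏ = 1.33 × √(10.41) = 4.291.
The even/odd transcendental equations gain one root per π/2 in z₀, giving N = 1 + ⌊2z₀/π⌋ = 1 + ⌊2.732⌋ = 3.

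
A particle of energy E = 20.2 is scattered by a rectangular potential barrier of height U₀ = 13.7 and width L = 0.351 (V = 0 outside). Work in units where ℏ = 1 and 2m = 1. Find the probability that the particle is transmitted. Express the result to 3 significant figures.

T = 0.821

E > U₀: inside the barrier k₂ = √(2m(E − U₀))/ℏ = 2.550, k₂L = 0.8949.
Matching at both interfaces gives T⁻¹ = 1 + U₀² sin²(k₂L) / [4E(E − U₀)] = 1.217, hence T = 0.821.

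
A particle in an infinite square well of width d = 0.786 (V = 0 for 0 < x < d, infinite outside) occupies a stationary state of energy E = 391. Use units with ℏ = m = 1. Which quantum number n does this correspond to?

From E_n = n²π²ℏ²/(2md²) invert to n = √(2md²E)/(πℏ).
n = (0.786/π) × √(2 × 1 × 391) = 6.996 → n = 7.

n = 7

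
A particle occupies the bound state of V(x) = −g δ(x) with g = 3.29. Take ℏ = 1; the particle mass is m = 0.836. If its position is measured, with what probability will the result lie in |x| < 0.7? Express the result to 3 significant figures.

The normalised bound state is ψ = √κ e^{−κ|x|} with κ = mg/ℏ² = 2.750.
P(|x| < d) = ∫_{−d}^{d} κ e^{−2κ|x|} dx = 1 − e^{−2κd} = 1 − e^{−3.851} = 0.9787.

P = 0.979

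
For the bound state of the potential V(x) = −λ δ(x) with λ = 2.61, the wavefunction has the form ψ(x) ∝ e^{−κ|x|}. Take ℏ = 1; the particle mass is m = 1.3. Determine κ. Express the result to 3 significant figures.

κ = 3.39

Integrating the TISE across x = 0 gives the cusp condition ψ'(0⁺) − ψ'(0⁻) = −(2mλ/ℏ²)ψ(0).
With ψ ∝ e^{−κ|x|} this yields −2κ = −2mλ/ℏ², so κ = mλ/ℏ² = 3.393.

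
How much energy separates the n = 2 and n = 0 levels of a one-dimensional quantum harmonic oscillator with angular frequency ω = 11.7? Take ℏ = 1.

E_n = ℏω(n + ½), so ΔE = (2 − 0) ℏω = 2 × 11.7 = 23.40.

ΔE = 23.4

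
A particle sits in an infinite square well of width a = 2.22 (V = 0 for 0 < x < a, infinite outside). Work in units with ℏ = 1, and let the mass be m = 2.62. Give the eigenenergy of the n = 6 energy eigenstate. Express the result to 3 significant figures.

E = 13.8

The infinite-well eigenfunctions ψ_n = √(2/a) sin(nπx/a) vanish at both walls, giving E_n = n²π²ℏ²/(2ma²).
E_6 = 6² × π² / (2 × 2.62 × 2.22²) = 13.76.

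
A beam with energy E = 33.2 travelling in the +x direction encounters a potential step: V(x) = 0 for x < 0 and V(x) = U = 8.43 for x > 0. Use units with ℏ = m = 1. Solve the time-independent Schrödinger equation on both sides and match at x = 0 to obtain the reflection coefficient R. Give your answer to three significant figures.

R = 0.00534

On each side the TISE gives plane waves with k = √(2m(E − V))/ℏ: k₁ = √(2·1·33.2) = 8.149, k₂ = √(2·1·24.77) = 7.038.
Continuity of ψ and ψ′ at the step yields the reflection amplitude r = (k₁ − k₂)/(k₁ + k₂) = 0.07310; thus R = |r|² = 0.005343, T = 0.9947.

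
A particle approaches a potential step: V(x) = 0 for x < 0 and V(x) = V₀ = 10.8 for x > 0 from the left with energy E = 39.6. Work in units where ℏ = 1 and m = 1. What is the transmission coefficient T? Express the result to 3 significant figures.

T = 0.994

The wavenumbers are k₁ = √(2mE)/ℏ = 8.899 on the left and k₂ = √(2m(E − V₀))/ℏ = 7.589 on the right.
Matching ψ and ψ′ at x = 0 gives r = (k₁ − k₂)/(k₁ + k₂), so R = r² = 0.006312 and T = 1 − R = 0.9937.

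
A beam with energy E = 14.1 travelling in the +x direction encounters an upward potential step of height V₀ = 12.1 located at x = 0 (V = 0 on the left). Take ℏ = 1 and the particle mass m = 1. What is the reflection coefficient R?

The wavenumbers are k₁ = √(2mE)/ℏ = 5.310 on the left and k₂ = √(2m(E − V₀))/ℏ = 2.000 on the right.
Continuity of ψ and ψ′ at the step yields the reflection amplitude r = (k₁ − k₂)/(k₁ + k₂) = 0.4528; thus R = |r|² = 0.2051, T = 0.7949.

R = 0.205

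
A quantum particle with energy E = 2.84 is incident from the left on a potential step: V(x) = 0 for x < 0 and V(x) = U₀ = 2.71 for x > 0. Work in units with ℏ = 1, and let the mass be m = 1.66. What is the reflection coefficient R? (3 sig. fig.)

R = 0.419

The wavenumbers are k₁ = √(2mE)/ℏ = 3.071 on the left and k₂ = √(2m(E − U₀))/ℏ = 0.6570 on the right.
Continuity of ψ and ψ′ at the step yields the reflection amplitude r = (k₁ − k₂)/(k₁ + k₂) = 0.6475; thus R = |r|² = 0.4193, T = 0.5807.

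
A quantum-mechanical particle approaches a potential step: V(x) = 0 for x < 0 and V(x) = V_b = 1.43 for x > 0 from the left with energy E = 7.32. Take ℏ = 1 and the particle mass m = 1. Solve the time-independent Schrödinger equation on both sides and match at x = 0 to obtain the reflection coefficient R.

R = 0.00295

On each side the TISE gives plane waves with k = √(2m(E − V))/ℏ: k₁ = √(2·1·7.32) = 3.826, k₂ = √(2·1·5.89) = 3.432.
Continuity of ψ and ψ′ at the step yields the reflection amplitude r = (k₁ − k₂)/(k₁ + k₂) = 0.05429; thus R = |r|² = 0.002947, T = 0.9971.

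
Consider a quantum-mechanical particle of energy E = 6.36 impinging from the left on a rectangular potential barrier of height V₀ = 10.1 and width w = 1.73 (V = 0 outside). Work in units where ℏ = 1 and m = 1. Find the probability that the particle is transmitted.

T = 0.000290

E < V₀: inside the barrier ψ ∝ e^{±κx} with κ = √(2m(V₀ − E))/ℏ = 2.735.
κw = 4.731, sinh(κw) = 56.73.
The exact tunnelling result is T⁻¹ = 1 + V₀² sinh²(κw) / [4E(V₀ − E)] = 3451, so T = 0.000290.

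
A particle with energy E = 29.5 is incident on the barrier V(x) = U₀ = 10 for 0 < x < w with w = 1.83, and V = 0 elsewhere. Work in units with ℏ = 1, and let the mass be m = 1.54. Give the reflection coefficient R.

E > U₀: inside the barrier k₂ = √(2m(E − U₀))/ℏ = 7.750, k₂w = 14.18.
Matching at both interfaces gives T⁻¹ = 1 + U₀² sin²(k₂w) / [4E(E − U₀)] = 1.043, hence T = 0.958.
R = 1 − T = 0.0416.

R = 0.0416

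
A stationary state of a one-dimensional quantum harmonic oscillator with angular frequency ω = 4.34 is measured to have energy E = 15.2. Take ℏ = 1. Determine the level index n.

Invert E_n = (n + ½)ℏω: n = E/ℏω − ½ = 3.002, so n = 3.

n = 3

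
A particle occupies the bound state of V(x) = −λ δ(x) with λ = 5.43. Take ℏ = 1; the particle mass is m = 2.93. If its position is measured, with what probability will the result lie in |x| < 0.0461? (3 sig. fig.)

P = 0.769

The normalised bound state is ψ = √κ e^{−κ|x|} with κ = mλ/ℏ² = 15.91.
P(|x| < d) = ∫_{−d}^{d} κ e^{−2κ|x|} dx = 1 − e^{−2κd} = 1 − e^{−1.467} = 0.7694.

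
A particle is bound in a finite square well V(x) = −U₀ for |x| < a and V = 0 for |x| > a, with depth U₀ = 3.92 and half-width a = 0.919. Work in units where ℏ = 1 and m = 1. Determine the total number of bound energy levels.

The dimensionless depth is z₀ = a√(2mU₀)/ℏ = 0.919 × √(7.840) = 2.573.
The even/odd transcendental equations gain one root per π/2 in z₀, giving N = 1 + ⌊2z₀/π⌋ = 1 + ⌊1.638⌋ = 2.

N = 2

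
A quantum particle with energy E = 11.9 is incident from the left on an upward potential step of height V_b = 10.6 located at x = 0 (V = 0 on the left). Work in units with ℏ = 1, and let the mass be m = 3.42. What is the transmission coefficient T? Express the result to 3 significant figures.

The wavenumbers are k₁ = √(2mE)/ℏ = 9.022 on the left and k₂ = √(2m(E − V_b))/ℏ = 2.982 on the right.
Matching ψ and ψ′ at x = 0 gives r = (k₁ − k₂)/(k₁ + k₂), so R = r² = 0.2532 and T = 1 − R = 0.7468.

T = 0.747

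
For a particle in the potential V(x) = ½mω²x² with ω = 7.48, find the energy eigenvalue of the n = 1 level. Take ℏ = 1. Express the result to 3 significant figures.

The oscillator eigenvalues are E_n = ℏω(n + ½), so E_1 = 7.48 × 1.5 = 11.22.

E = 11.2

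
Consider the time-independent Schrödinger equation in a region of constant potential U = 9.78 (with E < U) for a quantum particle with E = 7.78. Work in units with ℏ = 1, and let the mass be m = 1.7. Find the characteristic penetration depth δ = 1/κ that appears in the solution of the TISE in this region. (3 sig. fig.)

δ = 0.383

Since E < U the TISE in this region is ψ'' = κ²ψ with κ = √(2m(U − E))/ℏ.
κ = √(2 × 1.7 × 2) = 2.608. The penetration depth is δ = 1/κ = 0.383.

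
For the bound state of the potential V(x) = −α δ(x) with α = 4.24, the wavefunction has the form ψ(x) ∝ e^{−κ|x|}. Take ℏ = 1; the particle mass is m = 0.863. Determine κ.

Integrating the TISE across x = 0 gives the cusp condition ψ'(0⁺) − ψ'(0⁻) = −(2mα/ℏ²)ψ(0).
With ψ ∝ e^{−κ|x|} this yields −2κ = −2mα/ℏ², so κ = mα/ℏ² = 3.659.

κ = 3.66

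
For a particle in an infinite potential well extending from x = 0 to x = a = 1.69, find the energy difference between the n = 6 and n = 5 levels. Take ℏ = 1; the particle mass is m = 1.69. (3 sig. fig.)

E_n = n²π²ℏ²/(2ma²), so ΔE = (6² − 5²) π²ℏ²/(2ma²).
ΔE = 11 × π² / (2 × 1.69 × 1.69²) = 11.25.

ΔE = 11.2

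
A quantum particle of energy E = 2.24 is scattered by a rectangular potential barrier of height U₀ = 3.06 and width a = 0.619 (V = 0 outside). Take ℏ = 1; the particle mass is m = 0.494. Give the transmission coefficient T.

T = 0.695

Since E < U₀ the interior solution is evanescent with decay constant κ = √(2m(U₀ − E))/ℏ = 0.9001.
κa = 0.5572, sinh(κa) = 0.5864.
Matching ψ, ψ′ at both faces gives T = [1 + U₀² sinh²(κa) / (4E(U₀ − E))]⁻¹ = 1/1.438 = 0.695.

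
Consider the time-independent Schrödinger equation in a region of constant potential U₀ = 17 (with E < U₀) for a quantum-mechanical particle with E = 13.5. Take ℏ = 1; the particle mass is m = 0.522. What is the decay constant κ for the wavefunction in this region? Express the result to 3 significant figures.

Since E < U₀ the TISE in this region is ψ'' = κ²ψ with κ = √(2m(U₀ − E))/ℏ.
κ = √(2 × 0.522 × 3.5) = 1.912.

κ = 1.91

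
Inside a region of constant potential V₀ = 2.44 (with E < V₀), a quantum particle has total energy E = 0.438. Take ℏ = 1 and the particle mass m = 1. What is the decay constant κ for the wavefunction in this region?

κ = 2.00

Since E < V₀ the TISE in this region is ψ'' = κ²ψ with κ = √(2m(V₀ − E))/ℏ.
κ = √(2 × 1 × 2.002) = 2.001.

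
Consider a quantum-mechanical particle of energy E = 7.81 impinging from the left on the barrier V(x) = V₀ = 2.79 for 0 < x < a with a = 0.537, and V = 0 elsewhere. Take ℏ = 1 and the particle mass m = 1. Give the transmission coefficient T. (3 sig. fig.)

Above the barrier the interior wavenumber is k₂ = √(2m(E − V₀))/ℏ = 3.169, giving phase k₂a = 1.702.
T = [1 + V₀² sin²(k₂a) / (4E(E − V₀))]⁻¹ = 1/1.049 = 0.953.

T = 0.953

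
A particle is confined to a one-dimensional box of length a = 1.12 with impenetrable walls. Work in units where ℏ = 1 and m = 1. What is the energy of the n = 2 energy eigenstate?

E = 15.7

Requiring ψ(0) = ψ(a) = 0 quantises k = nπ/a, hence E_n = ℏ²k²/2m = n²π²ℏ²/(2ma²).
E_2 = 2² × π² / (2 × 1 × 1.12²) = 15.74.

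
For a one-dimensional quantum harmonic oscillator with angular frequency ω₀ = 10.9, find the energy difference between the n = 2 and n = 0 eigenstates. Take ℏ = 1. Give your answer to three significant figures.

ΔE = 21.8

E_n = ℏω₀(n + ½), so ΔE = (2 − 0) ℏω₀ = 2 × 10.9 = 21.80.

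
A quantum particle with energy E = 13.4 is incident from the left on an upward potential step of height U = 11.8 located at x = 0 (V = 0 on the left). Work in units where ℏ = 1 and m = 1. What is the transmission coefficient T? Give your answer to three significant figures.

T = 0.763

On each side the TISE gives plane waves with k = √(2m(E − V))/ℏ: k₁ = √(2·1·13.4) = 5.177, k₂ = √(2·1·1.6) = 1.789.
Continuity of ψ and ψ′ at the step yields the reflection amplitude r = (k₁ − k₂)/(k₁ + k₂) = 0.4864; thus R = |r|² = 0.2366, T = 0.7634.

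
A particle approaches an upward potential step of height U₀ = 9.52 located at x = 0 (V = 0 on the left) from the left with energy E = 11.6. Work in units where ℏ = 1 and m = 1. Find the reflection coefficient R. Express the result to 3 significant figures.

R = 0.164

On each side the TISE gives plane waves with k = √(2m(E − V))/ℏ: k₁ = √(2·1·11.6) = 4.817, k₂ = √(2·1·2.08) = 2.040.
Matching ψ and ψ′ at x = 0 gives r = (k₁ − k₂)/(k₁ + k₂), so R = r² = 0.1641 and T = 1 − R = 0.8359.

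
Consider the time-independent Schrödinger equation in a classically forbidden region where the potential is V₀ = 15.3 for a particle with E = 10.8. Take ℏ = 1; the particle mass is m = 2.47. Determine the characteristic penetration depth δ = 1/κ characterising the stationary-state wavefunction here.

Since E < V₀ the TISE in this region is ψ'' = κ²ψ with κ = √(2m(V₀ − E))/ℏ.
κ = √(2 × 2.47 × 4.5) = 4.715. The penetration depth is δ = 1/κ = 0.212.

δ = 0.212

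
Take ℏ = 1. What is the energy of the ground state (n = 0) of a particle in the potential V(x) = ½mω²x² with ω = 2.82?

Using E_n = (n + ½)ℏω: E_0 = 0.5 × 2.82 = 1.410.

E = 1.41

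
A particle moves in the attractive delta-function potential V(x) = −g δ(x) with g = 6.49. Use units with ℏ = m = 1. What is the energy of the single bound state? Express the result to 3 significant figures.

E = -21.1

The bound state is ψ(x) = √κ e^{−κ|x|}. The derivative jump ψ'(0⁺) − ψ'(0⁻) = −(2mg/ℏ²)ψ(0) fixes κ = mg/ℏ² = 6.490.
Then E = −ℏ²κ²/(2m) = −mg²/(2ℏ²) = -21.06.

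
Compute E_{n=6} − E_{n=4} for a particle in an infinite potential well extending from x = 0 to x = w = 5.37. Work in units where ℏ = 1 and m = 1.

ΔE = 3.42

E_n = n²π²ℏ²/(2mw²), so ΔE = (6² − 4²) π²ℏ²/(2mw²).
ΔE = 20 × π² / (2 × 1 × 5.37²) = 3.423.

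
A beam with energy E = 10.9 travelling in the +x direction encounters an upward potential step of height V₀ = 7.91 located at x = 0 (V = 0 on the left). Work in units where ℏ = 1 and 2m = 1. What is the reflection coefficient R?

R = 0.0977

On each side the TISE gives plane waves with k = √(2m(E − V))/ℏ: k₁ = √(2·½·10.9) = 3.302, k₂ = √(2·½·2.99) = 1.729.
Continuity of ψ and ψ′ at the step yields the reflection amplitude r = (k₁ − k₂)/(k₁ + k₂) = 0.3126; thus R = |r|² = 0.09769, T = 0.9023.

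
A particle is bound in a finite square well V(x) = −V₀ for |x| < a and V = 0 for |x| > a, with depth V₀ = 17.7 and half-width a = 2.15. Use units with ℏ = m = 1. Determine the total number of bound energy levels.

N = 9

The dimensionless depth is z₀ = a√(2mV₀)/ℏ = 2.15 × √(35.40) = 12.79.
A new bound state (alternating even/odd) appears each time z₀ passes a multiple of π/2, so N = ⌊2z₀/π⌋ + 1 = ⌊8.144⌋ + 1 = 9.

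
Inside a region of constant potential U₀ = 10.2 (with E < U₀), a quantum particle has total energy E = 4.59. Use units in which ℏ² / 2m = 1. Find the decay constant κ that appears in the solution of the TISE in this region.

Since E < U₀ the TISE in this region is ψ'' = κ²ψ with κ = √(2m(U₀ − E))/ℏ.
κ = √(2 × 0.5 × 5.61) = 2.369.

κ = 2.37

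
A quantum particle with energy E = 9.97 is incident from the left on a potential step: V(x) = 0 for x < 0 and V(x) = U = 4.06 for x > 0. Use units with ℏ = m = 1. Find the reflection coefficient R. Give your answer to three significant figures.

R = 0.0169

The wavenumbers are k₁ = √(2mE)/ℏ = 4.465 on the left and k₂ = √(2m(E − U))/ℏ = 3.438 on the right.
Matching ψ and ψ′ at x = 0 gives r = (k₁ − k₂)/(k₁ + k₂), so R = r² = 0.01690 and T = 1 − R = 0.9831.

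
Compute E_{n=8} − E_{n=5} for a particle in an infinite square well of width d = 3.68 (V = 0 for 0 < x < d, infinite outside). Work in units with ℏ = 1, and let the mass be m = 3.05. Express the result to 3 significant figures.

E_n = n²π²ℏ²/(2md²), so ΔE = (8² − 5²) π²ℏ²/(2md²).
ΔE = 39 × π² / (2 × 3.05 × 3.68²) = 4.659.

ΔE = 4.66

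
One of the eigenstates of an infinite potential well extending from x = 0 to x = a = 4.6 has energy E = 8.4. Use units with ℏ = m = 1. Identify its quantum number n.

n = 6

For an infinite well E_n = n²π²ℏ²/(2ma²), so n = (a/πℏ)√(2mE).
n = (4.6/π) × √(2 × 1 × 8.4) = 6.002 → n = 6.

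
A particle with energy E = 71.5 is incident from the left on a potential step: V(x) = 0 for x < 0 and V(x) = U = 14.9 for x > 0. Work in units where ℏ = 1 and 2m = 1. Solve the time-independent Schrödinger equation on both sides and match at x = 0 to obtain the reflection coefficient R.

R = 0.00341

On each side the TISE gives plane waves with k = √(2m(E − V))/ℏ: k₁ = √(2·½·71.5) = 8.456, k₂ = √(2·½·56.6) = 7.523.
Matching ψ and ψ′ at x = 0 gives r = (k₁ − k₂)/(k₁ + k₂), so R = r² = 0.003405 and T = 1 − R = 0.9966.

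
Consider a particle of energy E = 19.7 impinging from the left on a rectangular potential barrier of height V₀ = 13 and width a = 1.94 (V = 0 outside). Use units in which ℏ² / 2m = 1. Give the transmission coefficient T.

T = 0.775

Above the barrier the interior wavenumber is k₂ = √(2m(E − V₀))/ℏ = 2.588, giving phase k₂a = 5.022.
T = [1 + V₀² sin²(k₂a) / (4E(E − V₀))]⁻¹ = 1/1.290 = 0.775.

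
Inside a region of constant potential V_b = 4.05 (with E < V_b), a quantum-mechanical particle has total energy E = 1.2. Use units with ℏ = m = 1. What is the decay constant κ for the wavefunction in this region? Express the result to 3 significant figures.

Since E < V_b the TISE in this region is ψ'' = κ²ψ with κ = √(2m(V_b − E))/ℏ.
κ = √(2 × 1 × 2.85) = 2.387.

κ = 2.39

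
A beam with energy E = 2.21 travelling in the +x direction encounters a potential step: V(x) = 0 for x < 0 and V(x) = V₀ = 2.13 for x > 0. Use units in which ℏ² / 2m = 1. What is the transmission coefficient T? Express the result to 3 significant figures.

T = 0.537

The wavenumbers are k₁ = √(2mE)/ℏ = 1.487 on the left and k₂ = √(2m(E − V₀))/ℏ = 0.2828 on the right.
Continuity of ψ and ψ′ at the step yields the reflection amplitude r = (k₁ − k₂)/(k₁ + k₂) = 0.6803; thus R = |r|² = 0.4628, T = 0.5372.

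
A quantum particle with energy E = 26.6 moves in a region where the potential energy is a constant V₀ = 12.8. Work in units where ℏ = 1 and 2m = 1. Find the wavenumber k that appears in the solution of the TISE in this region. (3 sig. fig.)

With E > V₀ the solution is oscillatory, ψ ∝ e^{±ikx} with k = √(2m(E − V₀))/ℏ.
k = √(2 × 0.5 × 13.8) = 3.715.

k = 3.71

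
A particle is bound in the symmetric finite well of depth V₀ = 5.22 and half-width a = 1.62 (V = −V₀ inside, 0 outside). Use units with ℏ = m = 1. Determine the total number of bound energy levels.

N = 4

The dimensionless depth is z₀ = a√(2mV₀)/ℏ = 1.62 × √(10.44) = 5.234.
A new bound state (alternating even/odd) appears each time z₀ passes a multiple of π/2, so N = ⌊2z₀/π⌋ + 1 = ⌊3.332⌋ + 1 = 4.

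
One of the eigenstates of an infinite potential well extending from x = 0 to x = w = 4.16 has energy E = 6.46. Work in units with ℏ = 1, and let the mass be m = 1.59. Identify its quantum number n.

For an infinite well E_n = n²π²ℏ²/(2mw²), so n = (w/πℏ)√(2mE).
n = (4.16/π) × √(2 × 1.59 × 6.46) = 6.002 → n = 6.

n = 6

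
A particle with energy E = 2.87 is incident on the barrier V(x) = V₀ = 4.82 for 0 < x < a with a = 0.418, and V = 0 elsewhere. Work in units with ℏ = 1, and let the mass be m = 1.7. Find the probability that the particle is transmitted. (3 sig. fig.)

Since E < V₀ the interior solution is evanescent with decay constant κ = √(2m(V₀ − E))/ℏ = 2.575.
κa = 1.076, sinh(κa) = 1.296.
Matching ψ, ψ′ at both faces gives T = [1 + V₀² sinh²(κa) / (4E(V₀ − E))]⁻¹ = 1/2.744 = 0.364.

T = 0.364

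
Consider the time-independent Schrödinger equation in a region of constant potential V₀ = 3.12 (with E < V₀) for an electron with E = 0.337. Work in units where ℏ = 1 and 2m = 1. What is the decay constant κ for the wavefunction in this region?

κ = 1.67

Since E < V₀ the TISE in this region is ψ'' = κ²ψ with κ = √(2m(V₀ − E))/ℏ.
κ = √(2 × 0.5 × 2.783) = 1.668.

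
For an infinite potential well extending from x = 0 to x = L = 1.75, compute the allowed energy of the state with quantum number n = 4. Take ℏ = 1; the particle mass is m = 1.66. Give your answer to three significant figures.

Requiring ψ(0) = ψ(L) = 0 quantises k = nπ/L, hence E_n = ℏ²k²/2m = n²π²ℏ²/(2mL²).
E_4 = 4² × π² / (2 × 1.66 × 1.75²) = 15.53.

E = 15.5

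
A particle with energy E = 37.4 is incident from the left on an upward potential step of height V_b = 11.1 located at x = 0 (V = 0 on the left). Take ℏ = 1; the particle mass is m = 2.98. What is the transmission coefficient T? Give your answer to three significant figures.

T = 0.992

On each side the TISE gives plane waves with k = √(2m(E − V))/ℏ: k₁ = √(2·2.98·37.4) = 14.93, k₂ = √(2·2.98·26.3) = 12.52.
Continuity of ψ and ψ′ at the step yields the reflection amplitude r = (k₁ − k₂)/(k₁ + k₂) = 0.08780; thus R = |r|² = 0.007709, T = 0.9923.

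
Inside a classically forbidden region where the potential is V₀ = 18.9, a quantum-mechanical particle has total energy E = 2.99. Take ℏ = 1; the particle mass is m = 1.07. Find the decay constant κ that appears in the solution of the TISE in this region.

Since E < V₀ the TISE in this region is ψ'' = κ²ψ with κ = √(2m(V₀ − E))/ℏ.
κ = √(2 × 1.07 × 15.91) = 5.835.

κ = 5.84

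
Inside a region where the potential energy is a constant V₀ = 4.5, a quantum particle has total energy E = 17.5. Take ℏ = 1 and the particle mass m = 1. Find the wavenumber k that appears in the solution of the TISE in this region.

With E > V₀ the solution is oscillatory, ψ ∝ e^{±ikx} with k = √(2m(E − V₀))/ℏ.
k = √(2 × 1 × 13) = 5.099.

k = 5.10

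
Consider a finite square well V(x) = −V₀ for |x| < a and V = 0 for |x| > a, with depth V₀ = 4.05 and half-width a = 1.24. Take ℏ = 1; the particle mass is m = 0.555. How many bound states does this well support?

The dimensionless depth is z₀ = a√(2mV₀)/ℏ = 1.24 × √(4.496) = 2.629.
The even/odd transcendental equations gain one root per π/2 in z₀, giving N = 1 + ⌊2z₀/π⌋ = 1 + ⌊1.674⌋ = 2.

N = 2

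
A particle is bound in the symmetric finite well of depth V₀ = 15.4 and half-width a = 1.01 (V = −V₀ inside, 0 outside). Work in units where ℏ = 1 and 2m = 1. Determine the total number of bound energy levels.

Define the well-strength parameter z₀ = (a/ℏ)√(2mV₀) = 1.01 × √(2·0.5·15.4) = 3.964.
A new bound state (alternating even/odd) appears each time z₀ passes a multiple of π/2, so N = ⌊2z₀/π⌋ + 1 = ⌊2.523⌋ + 1 = 3.

N = 3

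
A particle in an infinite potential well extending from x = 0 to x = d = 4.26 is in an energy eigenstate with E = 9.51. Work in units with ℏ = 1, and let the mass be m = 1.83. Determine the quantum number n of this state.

n = 8

From E_n = n²π²ℏ²/(2md²) invert to n = √(2md²E)/(πℏ).
n = (4.26/π) × √(2 × 1.83 × 9.51) = 8.000 → n = 8.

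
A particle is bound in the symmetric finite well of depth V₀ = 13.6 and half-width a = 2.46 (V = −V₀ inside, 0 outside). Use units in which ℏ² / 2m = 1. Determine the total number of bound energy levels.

Define the well-strength parameter z₀ = (a/ℏ)√(2mV₀) = 2.46 × √(2·0.5·13.6) = 9.072.
A new bound state (alternating even/odd) appears each time z₀ passes a multiple of π/2, so N = ⌊2z₀/π⌋ + 1 = ⌊5.775⌋ + 1 = 6.

N = 6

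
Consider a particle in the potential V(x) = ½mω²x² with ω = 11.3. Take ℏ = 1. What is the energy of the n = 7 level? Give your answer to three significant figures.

E = 84.8

The oscillator eigenvalues are E_n = ℏω(n + ½), so E_7 = 11.3 × 7.5 = 84.75.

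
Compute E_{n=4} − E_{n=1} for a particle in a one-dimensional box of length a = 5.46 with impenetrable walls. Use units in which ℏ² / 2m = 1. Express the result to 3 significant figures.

ΔE = 4.97

E_n = n²π²ℏ²/(2ma²), so ΔE = (4² − 1²) π²ℏ²/(2ma²).
ΔE = 15 × π² / (2 × 0.5 × 5.46²) = 4.966.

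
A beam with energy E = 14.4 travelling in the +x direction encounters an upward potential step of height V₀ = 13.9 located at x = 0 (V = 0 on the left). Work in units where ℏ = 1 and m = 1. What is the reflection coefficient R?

On each side the TISE gives plane waves with k = √(2m(E − V))/ℏ: k₁ = √(2·1·14.4) = 5.367, k₂ = √(2·1·0.5) = 1.000.
Matching ψ and ψ′ at x = 0 gives r = (k₁ − k₂)/(k₁ + k₂), so R = r² = 0.4704 and T = 1 − R = 0.5296.

R = 0.470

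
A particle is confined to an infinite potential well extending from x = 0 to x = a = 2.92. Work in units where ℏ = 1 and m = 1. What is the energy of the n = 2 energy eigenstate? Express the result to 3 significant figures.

The infinite-well eigenfunctions ψ_n = √(2/a) sin(nπx/a) vanish at both walls, giving E_n = n²π²ℏ²/(2ma²).
E_2 = 2² × π² / (2 × 1 × 2.92²) = 2.315.

E = 2.32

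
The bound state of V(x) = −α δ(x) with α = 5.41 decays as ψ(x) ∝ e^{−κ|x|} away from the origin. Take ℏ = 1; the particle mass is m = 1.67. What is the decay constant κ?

κ = 9.03

Integrating the TISE across x = 0 gives the cusp condition ψ'(0⁺) − ψ'(0⁻) = −(2mα/ℏ²)ψ(0).
With ψ ∝ e^{−κ|x|} this yields −2κ = −2mα/ℏ², so κ = mα/ℏ² = 9.035.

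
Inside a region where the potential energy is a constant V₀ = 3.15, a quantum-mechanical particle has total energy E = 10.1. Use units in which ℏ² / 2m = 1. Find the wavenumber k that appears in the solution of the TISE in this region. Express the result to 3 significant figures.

With E > V₀ the solution is oscillatory, ψ ∝ e^{±ikx} with k = √(2m(E − V₀))/ℏ.
k = √(2 × 0.5 × 6.95) = 2.636.

k = 2.64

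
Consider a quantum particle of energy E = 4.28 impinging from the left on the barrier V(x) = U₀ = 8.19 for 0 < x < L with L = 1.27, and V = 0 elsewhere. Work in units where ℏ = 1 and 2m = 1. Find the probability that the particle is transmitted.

E < U₀: inside the barrier ψ ∝ e^{±κx} with κ = √(2m(U₀ − E))/ℏ = 1.977.
κL = 2.511, sinh(κL) = 6.120.
The exact tunnelling result is T⁻¹ = 1 + U₀² sinh²(κL) / [4E(U₀ − E)] = 38.53, so T = 0.0260.

T = 0.0260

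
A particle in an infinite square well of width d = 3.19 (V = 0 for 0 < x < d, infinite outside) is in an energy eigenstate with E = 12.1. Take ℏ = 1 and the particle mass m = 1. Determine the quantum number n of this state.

n = 5

From E_n = n²π²ℏ²/(2md²) invert to n = √(2md²E)/(πℏ).
n = (3.19/π) × √(2 × 1 × 12.1) = 4.995 → n = 5.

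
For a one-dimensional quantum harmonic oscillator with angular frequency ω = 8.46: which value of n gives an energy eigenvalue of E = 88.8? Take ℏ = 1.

n = 10

Invert E_n = (n + ½)ℏω: n = E/ℏω − ½ = 9.996, so n = 10.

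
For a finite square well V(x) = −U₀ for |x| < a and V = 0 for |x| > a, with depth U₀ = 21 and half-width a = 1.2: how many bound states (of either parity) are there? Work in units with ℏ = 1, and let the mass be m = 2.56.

Define the well-strength parameter z₀ = (a/ℏ)√(2mU₀) = 1.2 × √(2·2.56·21) = 12.44.
The even/odd transcendental equations gain one root per π/2 in z₀, giving N = 1 + ⌊2z₀/π⌋ = 1 + ⌊7.921⌋ = 8.

N = 8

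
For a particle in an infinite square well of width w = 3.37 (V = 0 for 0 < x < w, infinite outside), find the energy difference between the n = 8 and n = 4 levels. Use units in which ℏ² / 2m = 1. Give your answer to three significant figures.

ΔE = 41.7

E_n = n²π²ℏ²/(2mw²), so ΔE = (8² − 4²) π²ℏ²/(2mw²).
ΔE = 48 × π² / (2 × 0.5 × 3.37²) = 41.71.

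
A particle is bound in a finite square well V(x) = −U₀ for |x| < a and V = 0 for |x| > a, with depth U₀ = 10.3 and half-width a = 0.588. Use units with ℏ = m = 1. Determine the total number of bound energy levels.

N = 2

Define the well-strength parameter z₀ = (a/ℏ)√(2mU₀) = 0.588 × √(2·1·10.3) = 2.669.
The even/odd transcendental equations gain one root per π/2 in z₀, giving N = 1 + ⌊2z₀/π⌋ = 1 + ⌊1.699⌋ = 2.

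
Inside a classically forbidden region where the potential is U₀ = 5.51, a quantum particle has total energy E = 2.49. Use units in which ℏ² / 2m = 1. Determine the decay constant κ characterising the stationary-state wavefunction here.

κ = 1.74

Since E < U₀ the TISE in this region is ψ'' = κ²ψ with κ = √(2m(U₀ − E))/ℏ.
κ = √(2 × 0.5 × 3.02) = 1.738.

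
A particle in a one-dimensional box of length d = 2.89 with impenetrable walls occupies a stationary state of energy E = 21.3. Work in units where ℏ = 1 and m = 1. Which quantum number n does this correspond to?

For an infinite well E_n = n²π²ℏ²/(2md²), so n = (d/πℏ)√(2mE).
n = (2.89/π) × √(2 × 1 × 21.3) = 6.004 → n = 6.

n = 6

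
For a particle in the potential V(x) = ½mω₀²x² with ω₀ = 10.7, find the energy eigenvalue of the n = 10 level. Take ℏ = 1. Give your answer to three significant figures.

The oscillator eigenvalues are E_n = ℏω₀(n + ½), so E_10 = 10.7 × 10.5 = 112.4.

E = 112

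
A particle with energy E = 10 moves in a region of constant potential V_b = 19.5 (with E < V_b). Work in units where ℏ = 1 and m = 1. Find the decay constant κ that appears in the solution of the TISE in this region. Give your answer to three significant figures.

Since E < V_b the TISE in this region is ψ'' = κ²ψ with κ = √(2m(V_b − E))/ℏ.
κ = √(2 × 1 × 9.5) = 4.359.

κ = 4.36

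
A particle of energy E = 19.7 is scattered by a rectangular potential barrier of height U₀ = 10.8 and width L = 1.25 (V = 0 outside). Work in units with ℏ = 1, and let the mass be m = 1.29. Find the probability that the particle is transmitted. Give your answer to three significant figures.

T = 0.986

E > U₀: inside the barrier k₂ = √(2m(E − U₀))/ℏ = 4.792, k₂L = 5.990.
T = [1 + U₀² sin²(k₂L) / (4E(E − U₀))]⁻¹ = 1/1.014 = 0.986.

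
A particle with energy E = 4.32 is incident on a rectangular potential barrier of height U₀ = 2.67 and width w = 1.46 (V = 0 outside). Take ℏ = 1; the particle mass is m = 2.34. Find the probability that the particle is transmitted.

T = 0.864

Above the barrier the interior wavenumber is k₂ = √(2m(E − U₀))/ℏ = 2.779, giving phase k₂w = 4.057.
T = [1 + U₀² sin²(k₂w) / (4E(E − U₀))]⁻¹ = 1/1.157 = 0.864.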